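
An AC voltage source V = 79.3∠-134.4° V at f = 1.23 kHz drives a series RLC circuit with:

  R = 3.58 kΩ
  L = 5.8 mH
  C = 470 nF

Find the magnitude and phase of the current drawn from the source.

Step 1 — Angular frequency: ω = 2π·f = 2π·1230 = 7728 rad/s.
Step 2 — Component impedances:
  R: Z = R = 3580 Ω
  L: Z = jωL = j·7728·0.0058 = 0 + j44.82 Ω
  C: Z = 1/(jωC) = -j/(ω·C) = 0 - j275.3 Ω
Step 3 — Series combination: Z_total = R + L + C = 3580 - j230.5 Ω = 3587∠-3.7° Ω.
Step 4 — Source phasor: V = 79.3∠-134.4° V = -55.48 - j56.66 V.
Step 5 — Ohm's law: I = V / Z_total = (-55.48 - j56.66) / (3580 - j230.5) = -0.01442 - j0.01675 A.
Step 6 — Convert to polar: |I| = 0.02211 A, ∠I = -130.7°.

I = 0.02211∠-130.7° A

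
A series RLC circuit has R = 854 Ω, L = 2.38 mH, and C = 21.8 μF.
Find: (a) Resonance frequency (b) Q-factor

Step 1 — Resonance condition Im(Z)=0 gives ω₀ = 1/√(LC).
Step 2 — ω₀ = 1/√(0.00238·2.18e-05) = 4390 rad/s.
Step 3 — f₀ = ω₀/(2π) = 698.7 Hz.
Step 4 — Series Q: Q = ω₀L/R = 4390·0.00238/854 = 0.01223.

(a) f₀ = 698.7 Hz  (b) Q = 0.01223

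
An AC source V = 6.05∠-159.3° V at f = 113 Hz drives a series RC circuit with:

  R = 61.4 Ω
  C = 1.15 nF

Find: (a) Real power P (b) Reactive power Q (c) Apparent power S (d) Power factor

Step 1 — Angular frequency: ω = 2π·f = 2π·113 = 710 rad/s.
Step 2 — Component impedances:
  R: Z = R = 61.4 Ω
  C: Z = 1/(jωC) = -j/(ω·C) = 0 - j1.225e+06 Ω
Step 3 — Series combination: Z_total = R + C = 61.4 - j1.225e+06 Ω = 1.225e+06∠-90.0° Ω.
Step 4 — Source phasor: V = 6.05∠-159.3° V = -5.659 - j2.139 V.
Step 5 — Current: I = V / Z = 1.746e-06 - j4.621e-06 A = 4.94e-06∠-69.3° A.
Step 6 — Complex power: S = V·I* = 1.498e-09 - j2.989e-05 VA.
Step 7 — Real power: P = Re(S) = 1.498e-09 W.
Step 8 — Reactive power: Q = Im(S) = -2.989e-05 VAR.
Step 9 — Apparent power: |S| = 2.989e-05 VA.
Step 10 — Power factor: PF = P/|S| = 5.013e-05 (leading).

(a) P = 1.498e-09 W  (b) Q = -2.989e-05 VAR  (c) S = 2.989e-05 VA  (d) PF = 5.013e-05 (leading)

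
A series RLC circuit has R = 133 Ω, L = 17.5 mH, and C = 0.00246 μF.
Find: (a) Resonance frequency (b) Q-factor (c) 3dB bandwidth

Step 1 — Resonance: ω₀ = 1/√(LC) = 1/√(0.0175·2.46e-09) = 1.524e+05 rad/s.
Step 2 — f₀ = ω₀/(2π) = 2.426e+04 Hz.
Step 3 — Series Q: Q = ω₀L/R = 1.524e+05·0.0175/133 = 20.05.
Step 4 — Bandwidth: Δω = ω₀/Q = 7600 rad/s; BW = Δω/(2π) = 1210 Hz.

(a) f₀ = 2.426e+04 Hz  (b) Q = 20.05  (c) BW = 1210 Hz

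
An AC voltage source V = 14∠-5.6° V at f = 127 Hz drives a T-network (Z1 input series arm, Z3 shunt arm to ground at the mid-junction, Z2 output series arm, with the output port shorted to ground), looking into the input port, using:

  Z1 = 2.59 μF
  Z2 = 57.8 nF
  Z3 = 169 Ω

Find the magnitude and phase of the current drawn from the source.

Step 1 — Angular frequency: ω = 2π·f = 2π·127 = 798 rad/s.
Step 2 — Component impedances:
  Z1: Z = 1/(jωC) = -j/(ω·C) = 0 - j483.9 Ω
  Z2: Z = 1/(jωC) = -j/(ω·C) = 0 - j2.168e+04 Ω
  Z3: Z = R = 169 Ω
Step 3 — With the output port shorted to ground, the output series arm Z2 runs from the junction to ground; the shunt arm Z3 also runs from the junction to ground. They appear in parallel: Z3 || Z2 = 169 - j1.317 Ω.
Step 4 — Series with input arm Z1: Z_in = Z1 + (Z3 || Z2) = 169 - j485.2 Ω = 513.8∠-70.8° Ω.
Step 5 — Source phasor: V = 14∠-5.6° V = 13.93 - j1.366 V.
Step 6 — Ohm's law: I = V / Z_total = (13.93 - j1.366) / (169 - j485.2) = 0.01143 + j0.02474 A.
Step 7 — Convert to polar: |I| = 0.02725 A, ∠I = 65.2°.

I = 0.02725∠65.2° A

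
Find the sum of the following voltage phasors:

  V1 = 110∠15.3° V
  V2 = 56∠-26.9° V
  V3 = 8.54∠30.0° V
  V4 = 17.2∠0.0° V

Step 1 — Convert each phasor to rectangular form:
  V1 = 110·(cos(15.3°) + j·sin(15.3°)) = 106.1 + j29.03 V
  V2 = 56·(cos(-26.9°) + j·sin(-26.9°)) = 49.94 - j25.34 V
  V3 = 8.54·(cos(30.0°) + j·sin(30.0°)) = 7.396 + j4.27 V
  V4 = 17.2·(cos(0.0°) + j·sin(0.0°)) = 17.2 V
Step 2 — Sum components: V_total = 180.6 + j7.96 V.
Step 3 — Convert to polar: |V_total| = 180.8 V, ∠V_total = 2.5°.

V_total = 180.8∠2.5° V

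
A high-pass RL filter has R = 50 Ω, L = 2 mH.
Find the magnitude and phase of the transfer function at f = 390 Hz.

Step 1 — Angular frequency: ω = 2π·390 = 2450 rad/s.
Step 2 — Transfer function: H(jω) = jωL/(R + jωL).
Step 3 — Numerator jωL = j·4.901; denominator R + jωL = 50 + j4.901.
Step 4 — H = 0.009516 + j0.09708.
Step 5 — Magnitude: |H| = 0.09755 (-20.2 dB); phase: φ = 84.4°.

|H| = 0.09755 (-20.2 dB), φ = 84.4°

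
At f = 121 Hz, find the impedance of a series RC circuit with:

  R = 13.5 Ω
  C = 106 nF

Step 1 — Angular frequency: ω = 2π·f = 2π·121 = 760.3 rad/s.
Step 2 — Component impedances:
  R: Z = R = 13.5 Ω
  C: Z = 1/(jωC) = -j/(ω·C) = 0 - j1.241e+04 Ω
Step 3 — Series combination: Z_total = R + C = 13.5 - j1.241e+04 Ω = 1.241e+04∠-89.9° Ω.

Z = 13.5 - j1.241e+04 Ω = 1.241e+04∠-89.9° Ω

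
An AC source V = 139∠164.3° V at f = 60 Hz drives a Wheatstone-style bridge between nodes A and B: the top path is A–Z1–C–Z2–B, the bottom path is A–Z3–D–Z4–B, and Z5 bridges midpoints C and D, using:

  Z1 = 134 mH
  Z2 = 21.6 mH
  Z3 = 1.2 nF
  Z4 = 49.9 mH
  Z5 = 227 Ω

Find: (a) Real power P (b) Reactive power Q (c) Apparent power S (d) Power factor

Step 1 — Angular frequency: ω = 2π·f = 2π·60 = 377 rad/s.
Step 2 — Component impedances:
  Z1: Z = jωL = j·377·0.134 = 0 + j50.52 Ω
  Z2: Z = jωL = j·377·0.0216 = 0 + j8.143 Ω
  Z3: Z = 1/(jωC) = -j/(ω·C) = 0 - j2.21e+06 Ω
  Z4: Z = jωL = j·377·0.0499 = 0 + j18.81 Ω
  Z5: Z = R = 227 Ω
Step 3 — Bridge requires nodal analysis (the Z5 bridge couples midpoints C and D, so the two paths cannot be reduced to a simple series/parallel combination). Setting node B to ground and injecting 1 A at node A, the 3-node admittance system at A, C, D solves to V_A = Z_AB = 0.2881 + j58.63 Ω = 58.63∠89.7° Ω.
Step 4 — Source phasor: V = 139∠164.3° V = -133.8 + j37.61 V.
Step 5 — Current: I = V / Z = 0.6303 + j2.286 A = 2.371∠74.6° A.
Step 6 — Complex power: S = V·I* = 1.619 + j329.5 VA.
Step 7 — Real power: P = Re(S) = 1.619 W.
Step 8 — Reactive power: Q = Im(S) = 329.5 VAR.
Step 9 — Apparent power: |S| = 329.6 VA.
Step 10 — Power factor: PF = P/|S| = 0.004914 (lagging).

(a) P = 1.619 W  (b) Q = 329.5 VAR  (c) S = 329.6 VA  (d) PF = 0.004914 (lagging)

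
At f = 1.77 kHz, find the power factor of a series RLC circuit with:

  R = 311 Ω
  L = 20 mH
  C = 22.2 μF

Step 1 — Angular frequency: ω = 2π·f = 2π·1770 = 1.112e+04 rad/s.
Step 2 — Component impedances:
  R: Z = R = 311 Ω
  L: Z = jωL = j·1.112e+04·0.02 = 0 + j222.4 Ω
  C: Z = 1/(jωC) = -j/(ω·C) = 0 - j4.05 Ω
Step 3 — Series combination: Z_total = R + L + C = 311 + j218.4 Ω = 380∠35.1° Ω.
Step 4 — Power factor: PF = cos(φ) = Re(Z)/|Z| = 311/380 = 0.8184.
Step 5 — Type: Im(Z) = 218.4 ⇒ lagging (phase φ = 35.1°).

PF = 0.8184 (lagging, φ = 35.1°)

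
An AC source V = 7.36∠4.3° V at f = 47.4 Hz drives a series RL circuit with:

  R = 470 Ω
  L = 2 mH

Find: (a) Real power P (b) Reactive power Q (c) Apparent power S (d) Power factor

Step 1 — Angular frequency: ω = 2π·f = 2π·47.4 = 297.8 rad/s.
Step 2 — Component impedances:
  R: Z = R = 470 Ω
  L: Z = jωL = j·297.8·0.002 = 0 + j0.5956 Ω
Step 3 — Series combination: Z_total = R + L = 470 + j0.5956 Ω = 470∠0.1° Ω.
Step 4 — Source phasor: V = 7.36∠4.3° V = 7.339 + j0.5518 V.
Step 5 — Current: I = V / Z = 0.01562 + j0.001154 A = 0.01566∠4.2° A.
Step 6 — Complex power: S = V·I* = 0.1153 + j0.0001461 VA.
Step 7 — Real power: P = Re(S) = 0.1153 W.
Step 8 — Reactive power: Q = Im(S) = 0.0001461 VAR.
Step 9 — Apparent power: |S| = 0.1153 VA.
Step 10 — Power factor: PF = P/|S| = 1 (lagging).

(a) P = 0.1153 W  (b) Q = 0.0001461 VAR  (c) S = 0.1153 VA  (d) PF = 1 (lagging)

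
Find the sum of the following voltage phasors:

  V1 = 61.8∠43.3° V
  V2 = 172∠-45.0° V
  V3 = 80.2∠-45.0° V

Step 1 — Convert each phasor to rectangular form:
  V1 = 61.8·(cos(43.3°) + j·sin(43.3°)) = 44.98 + j42.38 V
  V2 = 172·(cos(-45.0°) + j·sin(-45.0°)) = 121.6 - j121.6 V
  V3 = 80.2·(cos(-45.0°) + j·sin(-45.0°)) = 56.71 - j56.71 V
Step 2 — Sum components: V_total = 223.3 - j135.9 V.
Step 3 — Convert to polar: |V_total| = 261.4 V, ∠V_total = -31.3°.

V_total = 261.4∠-31.3° V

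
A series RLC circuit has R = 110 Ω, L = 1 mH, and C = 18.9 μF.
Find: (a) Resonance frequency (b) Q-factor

Step 1 — Resonance condition Im(Z)=0 gives ω₀ = 1/√(LC).
Step 2 — ω₀ = 1/√(0.001·1.89e-05) = 7274 rad/s.
Step 3 — f₀ = ω₀/(2π) = 1158 Hz.
Step 4 — Series Q: Q = ω₀L/R = 7274·0.001/110 = 0.06613.

(a) f₀ = 1158 Hz  (b) Q = 0.06613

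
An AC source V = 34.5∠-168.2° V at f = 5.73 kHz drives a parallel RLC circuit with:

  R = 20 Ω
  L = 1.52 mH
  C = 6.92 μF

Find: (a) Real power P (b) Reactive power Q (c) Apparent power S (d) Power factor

Step 1 — Angular frequency: ω = 2π·f = 2π·5730 = 3.6e+04 rad/s.
Step 2 — Component impedances:
  R: Z = R = 20 Ω
  L: Z = jωL = j·3.6e+04·0.00152 = 0 + j54.72 Ω
  C: Z = 1/(jωC) = -j/(ω·C) = 0 - j4.014 Ω
Step 3 — Parallel combination: 1/Z_total = 1/R + 1/L + 1/C; Z_total = 0.8961 - j4.137 Ω = 4.233∠-77.8° Ω.
Step 4 — Source phasor: V = 34.5∠-168.2° V = -33.77 - j7.055 V.
Step 5 — Current: I = V / Z = -0.05977 - j8.149 A = 8.149∠-90.4° A.
Step 6 — Complex power: S = V·I* = 59.51 - j274.8 VA.
Step 7 — Real power: P = Re(S) = 59.51 W.
Step 8 — Reactive power: Q = Im(S) = -274.8 VAR.
Step 9 — Apparent power: |S| = 281.2 VA.
Step 10 — Power factor: PF = P/|S| = 0.2117 (leading).

(a) P = 59.51 W  (b) Q = -274.8 VAR  (c) S = 281.2 VA  (d) PF = 0.2117 (leading)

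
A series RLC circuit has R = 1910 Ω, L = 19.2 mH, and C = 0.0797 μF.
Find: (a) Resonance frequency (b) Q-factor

Step 1 — Resonance condition Im(Z)=0 gives ω₀ = 1/√(LC).
Step 2 — ω₀ = 1/√(0.0192·7.97e-08) = 2.556e+04 rad/s.
Step 3 — f₀ = ω₀/(2π) = 4069 Hz.
Step 4 — Series Q: Q = ω₀L/R = 2.556e+04·0.0192/1910 = 0.257.

(a) f₀ = 4069 Hz  (b) Q = 0.257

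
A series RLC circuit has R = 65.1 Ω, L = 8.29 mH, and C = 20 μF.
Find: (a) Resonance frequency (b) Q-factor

Step 1 — Resonance condition Im(Z)=0 gives ω₀ = 1/√(LC).
Step 2 — ω₀ = 1/√(0.00829·2e-05) = 2456 rad/s.
Step 3 — f₀ = ω₀/(2π) = 390.9 Hz.
Step 4 — Series Q: Q = ω₀L/R = 2456·0.00829/65.1 = 0.3127.

(a) f₀ = 390.9 Hz  (b) Q = 0.3127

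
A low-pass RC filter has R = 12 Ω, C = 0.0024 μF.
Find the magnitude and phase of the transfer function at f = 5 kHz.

Step 1 — Angular frequency: ω = 2π·5000 = 3.142e+04 rad/s.
Step 2 — Transfer function: H(jω) = 1/(1 + jωRC).
Step 3 — Denominator: 1 + jωRC = 1 + j·3.142e+04·12·2.4e-09 = 1 + j0.0009048.
Step 4 — H = 1 - j0.0009048.
Step 5 — Magnitude: |H| = 1 (-0.0 dB); phase: φ = -0.1°.

|H| = 1 (-0.0 dB), φ = -0.1°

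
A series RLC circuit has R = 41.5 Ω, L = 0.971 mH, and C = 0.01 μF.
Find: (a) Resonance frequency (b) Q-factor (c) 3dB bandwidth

Step 1 — Resonance condition Im(Z)=0 gives ω₀ = 1/√(LC).
Step 2 — ω₀ = 1/√(0.000971·1e-08) = 3.209e+05 rad/s.
Step 3 — f₀ = ω₀/(2π) = 5.108e+04 Hz.
Step 4 — Series Q: Q = ω₀L/R = 3.209e+05·0.000971/41.5 = 7.509.
Step 5 — 3dB bandwidth: Δω = ω₀/Q = 4.274e+04 rad/s; BW = Δω/(2π) = 6802 Hz.

(a) f₀ = 5.108e+04 Hz  (b) Q = 7.509  (c) BW = 6802 Hz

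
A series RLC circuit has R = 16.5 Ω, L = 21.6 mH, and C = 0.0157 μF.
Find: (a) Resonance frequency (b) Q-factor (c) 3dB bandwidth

Step 1 — Resonance condition Im(Z)=0 gives ω₀ = 1/√(LC).
Step 2 — ω₀ = 1/√(0.0216·1.57e-08) = 5.43e+04 rad/s.
Step 3 — f₀ = ω₀/(2π) = 8643 Hz.
Step 4 — Series Q: Q = ω₀L/R = 5.43e+04·0.0216/16.5 = 71.09.
Step 5 — 3dB bandwidth: Δω = ω₀/Q = 763.9 rad/s; BW = Δω/(2π) = 121.6 Hz.

(a) f₀ = 8643 Hz  (b) Q = 71.09  (c) BW = 121.6 Hz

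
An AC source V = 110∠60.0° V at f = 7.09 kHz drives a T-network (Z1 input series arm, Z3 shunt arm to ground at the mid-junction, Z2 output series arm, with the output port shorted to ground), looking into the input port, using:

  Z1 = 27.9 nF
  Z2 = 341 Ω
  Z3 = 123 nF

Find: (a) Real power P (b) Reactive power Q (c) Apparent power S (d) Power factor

Step 1 — Angular frequency: ω = 2π·f = 2π·7090 = 4.455e+04 rad/s.
Step 2 — Component impedances:
  Z1: Z = 1/(jωC) = -j/(ω·C) = 0 - j804.6 Ω
  Z2: Z = R = 341 Ω
  Z3: Z = 1/(jωC) = -j/(ω·C) = 0 - j182.5 Ω
Step 3 — With the output port shorted to ground, the output series arm Z2 runs from the junction to ground; the shunt arm Z3 also runs from the junction to ground. They appear in parallel: Z3 || Z2 = 75.93 - j141.9 Ω.
Step 4 — Series with input arm Z1: Z_in = Z1 + (Z3 || Z2) = 75.93 - j946.4 Ω = 949.5∠-85.4° Ω.
Step 5 — Source phasor: V = 110∠60.0° V = 55 + j95.26 V.
Step 6 — Current: I = V / Z = -0.09538 + j0.06576 A = 0.1159∠145.4° A.
Step 7 — Complex power: S = V·I* = 1.019 - j12.7 VA.
Step 8 — Real power: P = Re(S) = 1.019 W.
Step 9 — Reactive power: Q = Im(S) = -12.7 VAR.
Step 10 — Apparent power: |S| = 12.74 VA.
Step 11 — Power factor: PF = P/|S| = 0.07997 (leading).

(a) P = 1.019 W  (b) Q = -12.7 VAR  (c) S = 12.74 VA  (d) PF = 0.07997 (leading)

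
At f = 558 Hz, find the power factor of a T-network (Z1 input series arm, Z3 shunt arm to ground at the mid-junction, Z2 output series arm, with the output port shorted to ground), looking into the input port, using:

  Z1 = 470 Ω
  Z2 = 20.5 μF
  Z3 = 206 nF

Step 1 — Angular frequency: ω = 2π·f = 2π·558 = 3506 rad/s.
Step 2 — Component impedances:
  Z1: Z = R = 470 Ω
  Z2: Z = 1/(jωC) = -j/(ω·C) = 0 - j13.91 Ω
  Z3: Z = 1/(jωC) = -j/(ω·C) = 0 - j1385 Ω
Step 3 — With the output port shorted to ground, the output series arm Z2 runs from the junction to ground; the shunt arm Z3 also runs from the junction to ground. They appear in parallel: Z3 || Z2 = 0 - j13.77 Ω.
Step 4 — Series with input arm Z1: Z_in = Z1 + (Z3 || Z2) = 470 - j13.77 Ω = 470.2∠-1.7° Ω.
Step 5 — Power factor: PF = cos(φ) = Re(Z)/|Z| = 470/470.2 = 0.9996.
Step 6 — Type: Im(Z) = -13.77 ⇒ leading (phase φ = -1.7°).

PF = 0.9996 (leading, φ = -1.7°)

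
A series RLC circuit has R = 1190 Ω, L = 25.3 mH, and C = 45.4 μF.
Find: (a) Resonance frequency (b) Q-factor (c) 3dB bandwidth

Step 1 — Resonance: ω₀ = 1/√(LC) = 1/√(0.0253·4.54e-05) = 933.1 rad/s.
Step 2 — f₀ = ω₀/(2π) = 148.5 Hz.
Step 3 — Series Q: Q = ω₀L/R = 933.1·0.0253/1190 = 0.01984.
Step 4 — Bandwidth: Δω = ω₀/Q = 4.704e+04 rad/s; BW = Δω/(2π) = 7486 Hz.

(a) f₀ = 148.5 Hz  (b) Q = 0.01984  (c) BW = 7486 Hz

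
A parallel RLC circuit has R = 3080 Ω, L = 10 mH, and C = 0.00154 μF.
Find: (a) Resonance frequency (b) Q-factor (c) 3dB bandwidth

Step 1 — Resonance: ω₀ = 1/√(LC) = 1/√(0.01·1.54e-09) = 2.548e+05 rad/s.
Step 2 — f₀ = ω₀/(2π) = 4.056e+04 Hz.
Step 3 — Parallel Q: Q = R/(ω₀L) = 3080/(2.548e+05·0.01) = 1.209.
Step 4 — Bandwidth: Δω = ω₀/Q = 2.108e+05 rad/s; BW = Δω/(2π) = 3.355e+04 Hz.

(a) f₀ = 4.056e+04 Hz  (b) Q = 1.209  (c) BW = 3.355e+04 Hz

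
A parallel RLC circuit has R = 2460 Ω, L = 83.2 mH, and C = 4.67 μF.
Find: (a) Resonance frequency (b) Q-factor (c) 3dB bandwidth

Step 1 — Resonance: ω₀ = 1/√(LC) = 1/√(0.0832·4.67e-06) = 1604 rad/s.
Step 2 — f₀ = ω₀/(2π) = 255.3 Hz.
Step 3 — Parallel Q: Q = R/(ω₀L) = 2460/(1604·0.0832) = 18.43.
Step 4 — Bandwidth: Δω = ω₀/Q = 87.05 rad/s; BW = Δω/(2π) = 13.85 Hz.

(a) f₀ = 255.3 Hz  (b) Q = 18.43  (c) BW = 13.85 Hz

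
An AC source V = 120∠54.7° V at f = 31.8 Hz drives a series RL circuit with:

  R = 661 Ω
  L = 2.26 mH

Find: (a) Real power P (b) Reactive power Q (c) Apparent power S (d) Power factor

Step 1 — Angular frequency: ω = 2π·f = 2π·31.8 = 199.8 rad/s.
Step 2 — Component impedances:
  R: Z = R = 661 Ω
  L: Z = jωL = j·199.8·0.00226 = 0 + j0.4516 Ω
Step 3 — Series combination: Z_total = R + L = 661 + j0.4516 Ω = 661∠0.0° Ω.
Step 4 — Source phasor: V = 120∠54.7° V = 69.34 + j97.94 V.
Step 5 — Current: I = V / Z = 0.105 + j0.1481 A = 0.1815∠54.7° A.
Step 6 — Complex power: S = V·I* = 21.79 + j0.01488 VA.
Step 7 — Real power: P = Re(S) = 21.79 W.
Step 8 — Reactive power: Q = Im(S) = 0.01488 VAR.
Step 9 — Apparent power: |S| = 21.79 VA.
Step 10 — Power factor: PF = P/|S| = 1 (lagging).

(a) P = 21.79 W  (b) Q = 0.01488 VAR  (c) S = 21.79 VA  (d) PF = 1 (lagging)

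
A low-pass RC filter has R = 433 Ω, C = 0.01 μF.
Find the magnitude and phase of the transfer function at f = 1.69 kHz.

Step 1 — Angular frequency: ω = 2π·1690 = 1.062e+04 rad/s.
Step 2 — Transfer function: H(jω) = 1/(1 + jωRC).
Step 3 — Denominator: 1 + jωRC = 1 + j·1.062e+04·433·1e-08 = 1 + j0.04598.
Step 4 — H = 0.9979 - j0.04588.
Step 5 — Magnitude: |H| = 0.9989 (-0.0 dB); phase: φ = -2.6°.

|H| = 0.9989 (-0.0 dB), φ = -2.6°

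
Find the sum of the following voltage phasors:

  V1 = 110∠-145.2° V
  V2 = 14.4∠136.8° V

Step 1 — Convert each phasor to rectangular form:
  V1 = 110·(cos(-145.2°) + j·sin(-145.2°)) = -90.33 - j62.78 V
  V2 = 14.4·(cos(136.8°) + j·sin(136.8°)) = -10.5 + j9.857 V
Step 2 — Sum components: V_total = -100.8 - j52.92 V.
Step 3 — Convert to polar: |V_total| = 113.9 V, ∠V_total = -152.3°.

V_total = 113.9∠-152.3° V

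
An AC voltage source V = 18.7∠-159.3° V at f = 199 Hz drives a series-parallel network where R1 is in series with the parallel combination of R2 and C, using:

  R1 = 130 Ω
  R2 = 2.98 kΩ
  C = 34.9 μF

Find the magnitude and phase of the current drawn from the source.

Step 1 — Angular frequency: ω = 2π·f = 2π·199 = 1250 rad/s.
Step 2 — Component impedances:
  R1: Z = R = 130 Ω
  R2: Z = R = 2980 Ω
  C: Z = 1/(jωC) = -j/(ω·C) = 0 - j22.92 Ω
Step 3 — Parallel branch: R2 || C = 1/(1/R2 + 1/C) = 0.1762 - j22.91 Ω.
Step 4 — Series with R1: Z_total = R1 + (R2 || C) = 130.2 - j22.91 Ω = 132.2∠-10.0° Ω.
Step 5 — Source phasor: V = 18.7∠-159.3° V = -17.49 - j6.61 V.
Step 6 — Ohm's law: I = V / Z_total = (-17.49 - j6.61) / (130.2 - j22.91) = -0.1217 - j0.07219 A.
Step 7 — Convert to polar: |I| = 0.1415 A, ∠I = -149.3°.

I = 0.1415∠-149.3° A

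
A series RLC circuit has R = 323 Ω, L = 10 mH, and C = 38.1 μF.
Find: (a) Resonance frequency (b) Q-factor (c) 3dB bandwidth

Step 1 — Resonance condition Im(Z)=0 gives ω₀ = 1/√(LC).
Step 2 — ω₀ = 1/√(0.01·3.81e-05) = 1620 rad/s.
Step 3 — f₀ = ω₀/(2π) = 257.8 Hz.
Step 4 — Series Q: Q = ω₀L/R = 1620·0.01/323 = 0.05016.
Step 5 — 3dB bandwidth: Δω = ω₀/Q = 3.23e+04 rad/s; BW = Δω/(2π) = 5141 Hz.

(a) f₀ = 257.8 Hz  (b) Q = 0.05016  (c) BW = 5141 Hz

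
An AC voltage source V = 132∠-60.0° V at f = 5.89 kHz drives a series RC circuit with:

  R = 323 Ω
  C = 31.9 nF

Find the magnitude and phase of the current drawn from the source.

Step 1 — Angular frequency: ω = 2π·f = 2π·5890 = 3.701e+04 rad/s.
Step 2 — Component impedances:
  R: Z = R = 323 Ω
  C: Z = 1/(jωC) = -j/(ω·C) = 0 - j847.1 Ω
Step 3 — Series combination: Z_total = R + C = 323 - j847.1 Ω = 906.6∠-69.1° Ω.
Step 4 — Source phasor: V = 132∠-60.0° V = 66 - j114.3 V.
Step 5 — Ohm's law: I = V / Z_total = (66 - j114.3) / (323 - j847.1) = 0.1438 + j0.0231 A.
Step 6 — Convert to polar: |I| = 0.1456 A, ∠I = 9.1°.

I = 0.1456∠9.1° A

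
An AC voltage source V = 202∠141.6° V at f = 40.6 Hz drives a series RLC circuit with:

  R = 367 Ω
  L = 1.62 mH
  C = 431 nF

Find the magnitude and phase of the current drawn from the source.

Step 1 — Angular frequency: ω = 2π·f = 2π·40.6 = 255.1 rad/s.
Step 2 — Component impedances:
  R: Z = R = 367 Ω
  L: Z = jωL = j·255.1·0.00162 = 0 + j0.4133 Ω
  C: Z = 1/(jωC) = -j/(ω·C) = 0 - j9095 Ω
Step 3 — Series combination: Z_total = R + L + C = 367 - j9095 Ω = 9102∠-87.7° Ω.
Step 4 — Source phasor: V = 202∠141.6° V = -158.3 + j125.5 V.
Step 5 — Ohm's law: I = V / Z_total = (-158.3 + j125.5) / (367 - j9095) = -0.01447 - j0.01682 A.
Step 6 — Convert to polar: |I| = 0.02219 A, ∠I = -130.7°.

I = 0.02219∠-130.7° A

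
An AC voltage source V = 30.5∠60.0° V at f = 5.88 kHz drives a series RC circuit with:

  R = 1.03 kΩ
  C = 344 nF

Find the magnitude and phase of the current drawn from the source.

Step 1 — Angular frequency: ω = 2π·f = 2π·5880 = 3.695e+04 rad/s.
Step 2 — Component impedances:
  R: Z = R = 1030 Ω
  C: Z = 1/(jωC) = -j/(ω·C) = 0 - j78.68 Ω
Step 3 — Series combination: Z_total = R + C = 1030 - j78.68 Ω = 1033∠-4.4° Ω.
Step 4 — Source phasor: V = 30.5∠60.0° V = 15.25 + j26.41 V.
Step 5 — Ohm's law: I = V / Z_total = (15.25 + j26.41) / (1030 - j78.68) = 0.01277 + j0.02662 A.
Step 6 — Convert to polar: |I| = 0.02953 A, ∠I = 64.4°.

I = 0.02953∠64.4° A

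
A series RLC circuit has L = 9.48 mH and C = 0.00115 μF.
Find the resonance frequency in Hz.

Step 1 — Resonance condition Im(Z)=0 gives ω₀ = 1/√(LC).
Step 2 — ω₀ = 1/√(0.00948·1.15e-09) = 3.029e+05 rad/s.
Step 3 — f₀ = ω₀/(2π) = 4.82e+04 Hz.

f₀ = 4.82e+04 Hz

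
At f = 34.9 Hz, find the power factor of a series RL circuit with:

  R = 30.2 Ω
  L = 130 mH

Step 1 — Angular frequency: ω = 2π·f = 2π·34.9 = 219.3 rad/s.
Step 2 — Component impedances:
  R: Z = R = 30.2 Ω
  L: Z = jωL = j·219.3·0.13 = 0 + j28.51 Ω
Step 3 — Series combination: Z_total = R + L = 30.2 + j28.51 Ω = 41.53∠43.3° Ω.
Step 4 — Power factor: PF = cos(φ) = Re(Z)/|Z| = 30.2/41.53 = 0.7272.
Step 5 — Type: Im(Z) = 28.51 ⇒ lagging (phase φ = 43.3°).

PF = 0.7272 (lagging, φ = 43.3°)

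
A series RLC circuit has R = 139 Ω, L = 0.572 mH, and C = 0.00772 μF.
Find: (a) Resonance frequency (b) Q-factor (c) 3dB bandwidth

Step 1 — Resonance: ω₀ = 1/√(LC) = 1/√(0.000572·7.72e-09) = 4.759e+05 rad/s.
Step 2 — f₀ = ω₀/(2π) = 7.574e+04 Hz.
Step 3 — Series Q: Q = ω₀L/R = 4.759e+05·0.000572/139 = 1.958.
Step 4 — Bandwidth: Δω = ω₀/Q = 2.43e+05 rad/s; BW = Δω/(2π) = 3.868e+04 Hz.

(a) f₀ = 7.574e+04 Hz  (b) Q = 1.958  (c) BW = 3.868e+04 Hz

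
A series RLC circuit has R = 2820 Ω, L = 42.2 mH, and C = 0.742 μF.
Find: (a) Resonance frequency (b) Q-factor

Step 1 — Resonance condition Im(Z)=0 gives ω₀ = 1/√(LC).
Step 2 — ω₀ = 1/√(0.0422·7.42e-07) = 5651 rad/s.
Step 3 — f₀ = ω₀/(2π) = 899.4 Hz.
Step 4 — Series Q: Q = ω₀L/R = 5651·0.0422/2820 = 0.08457.

(a) f₀ = 899.4 Hz  (b) Q = 0.08457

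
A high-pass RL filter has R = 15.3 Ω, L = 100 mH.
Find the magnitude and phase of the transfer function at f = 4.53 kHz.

Step 1 — Angular frequency: ω = 2π·4530 = 2.846e+04 rad/s.
Step 2 — Transfer function: H(jω) = jωL/(R + jωL).
Step 3 — Numerator jωL = j·2846; denominator R + jωL = 15.3 + j2846.
Step 4 — H = 1 + j0.005375.
Step 5 — Magnitude: |H| = 1 (-0.0 dB); phase: φ = 0.3°.

|H| = 1 (-0.0 dB), φ = 0.3°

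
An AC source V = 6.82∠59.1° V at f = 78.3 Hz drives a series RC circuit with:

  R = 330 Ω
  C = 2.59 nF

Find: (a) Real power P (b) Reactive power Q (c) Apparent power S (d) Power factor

Step 1 — Angular frequency: ω = 2π·f = 2π·78.3 = 492 rad/s.
Step 2 — Component impedances:
  R: Z = R = 330 Ω
  C: Z = 1/(jωC) = -j/(ω·C) = 0 - j7.848e+05 Ω
Step 3 — Series combination: Z_total = R + C = 330 - j7.848e+05 Ω = 7.848e+05∠-90.0° Ω.
Step 4 — Source phasor: V = 6.82∠59.1° V = 3.502 + j5.852 V.
Step 5 — Current: I = V / Z = -7.455e-06 + j4.466e-06 A = 8.69e-06∠149.1° A.
Step 6 — Complex power: S = V·I* = 2.492e-08 - j5.927e-05 VA.
Step 7 — Real power: P = Re(S) = 2.492e-08 W.
Step 8 — Reactive power: Q = Im(S) = -5.927e-05 VAR.
Step 9 — Apparent power: |S| = 5.927e-05 VA.
Step 10 — Power factor: PF = P/|S| = 0.0004205 (leading).

(a) P = 2.492e-08 W  (b) Q = -5.927e-05 VAR  (c) S = 5.927e-05 VA  (d) PF = 0.0004205 (leading)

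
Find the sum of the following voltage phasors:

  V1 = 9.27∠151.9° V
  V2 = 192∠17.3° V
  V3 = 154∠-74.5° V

Step 1 — Convert each phasor to rectangular form:
  V1 = 9.27·(cos(151.9°) + j·sin(151.9°)) = -8.177 + j4.366 V
  V2 = 192·(cos(17.3°) + j·sin(17.3°)) = 183.3 + j57.1 V
  V3 = 154·(cos(-74.5°) + j·sin(-74.5°)) = 41.15 - j148.4 V
Step 2 — Sum components: V_total = 216.3 - j86.94 V.
Step 3 — Convert to polar: |V_total| = 233.1 V, ∠V_total = -21.9°.

V_total = 233.1∠-21.9° V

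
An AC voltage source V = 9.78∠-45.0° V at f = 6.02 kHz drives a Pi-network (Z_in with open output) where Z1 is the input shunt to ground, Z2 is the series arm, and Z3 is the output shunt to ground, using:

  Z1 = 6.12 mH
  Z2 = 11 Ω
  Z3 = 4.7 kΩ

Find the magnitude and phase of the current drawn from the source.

Step 1 — Angular frequency: ω = 2π·f = 2π·6020 = 3.782e+04 rad/s.
Step 2 — Component impedances:
  Z1: Z = jωL = j·3.782e+04·0.00612 = 0 + j231.5 Ω
  Z2: Z = R = 11 Ω
  Z3: Z = R = 4700 Ω
Step 3 — With open output, the series arm Z2 and the output shunt Z3 appear in series to ground: Z2 + Z3 = 4711 Ω.
Step 4 — Parallel with input shunt Z1: Z_in = Z1 || (Z2 + Z3) = 11.35 + j230.9 Ω = 231.2∠87.2° Ω.
Step 5 — Source phasor: V = 9.78∠-45.0° V = 6.916 - j6.916 V.
Step 6 — Ohm's law: I = V / Z_total = (6.916 - j6.916) / (11.35 + j230.9) = -0.02841 - j0.03134 A.
Step 7 — Convert to polar: |I| = 0.0423 A, ∠I = -132.2°.

I = 0.0423∠-132.2° A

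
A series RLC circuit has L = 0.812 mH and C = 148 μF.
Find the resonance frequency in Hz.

Step 1 — Resonance condition Im(Z)=0 gives ω₀ = 1/√(LC).
Step 2 — ω₀ = 1/√(0.000812·0.000148) = 2885 rad/s.
Step 3 — f₀ = ω₀/(2π) = 459.1 Hz.

f₀ = 459.1 Hz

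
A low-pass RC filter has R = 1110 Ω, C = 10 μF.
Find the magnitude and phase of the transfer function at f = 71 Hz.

Step 1 — Angular frequency: ω = 2π·71 = 446.1 rad/s.
Step 2 — Transfer function: H(jω) = 1/(1 + jωRC).
Step 3 — Denominator: 1 + jωRC = 1 + j·446.1·1110·1e-05 = 1 + j4.952.
Step 4 — H = 0.03918 - j0.194.
Step 5 — Magnitude: |H| = 0.198 (-14.1 dB); phase: φ = -78.6°.

|H| = 0.198 (-14.1 dB), φ = -78.6°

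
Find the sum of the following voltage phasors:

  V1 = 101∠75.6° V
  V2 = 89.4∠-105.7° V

Step 1 — Convert each phasor to rectangular form:
  V1 = 101·(cos(75.6°) + j·sin(75.6°)) = 25.12 + j97.83 V
  V2 = 89.4·(cos(-105.7°) + j·sin(-105.7°)) = -24.19 - j86.06 V
Step 2 — Sum components: V_total = 0.926 + j11.76 V.
Step 3 — Convert to polar: |V_total| = 11.8 V, ∠V_total = 85.5°.

V_total = 11.8∠85.5° V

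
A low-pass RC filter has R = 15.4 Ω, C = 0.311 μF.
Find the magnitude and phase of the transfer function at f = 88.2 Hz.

Step 1 — Angular frequency: ω = 2π·88.2 = 554.2 rad/s.
Step 2 — Transfer function: H(jω) = 1/(1 + jωRC).
Step 3 — Denominator: 1 + jωRC = 1 + j·554.2·15.4·3.11e-07 = 1 + j0.002654.
Step 4 — H = 1 - j0.002654.
Step 5 — Magnitude: |H| = 1 (-0.0 dB); phase: φ = -0.2°.

|H| = 1 (-0.0 dB), φ = -0.2°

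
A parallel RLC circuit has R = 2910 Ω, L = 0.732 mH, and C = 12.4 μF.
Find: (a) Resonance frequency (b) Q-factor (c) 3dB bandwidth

Step 1 — Resonance: ω₀ = 1/√(LC) = 1/√(0.000732·1.24e-05) = 1.05e+04 rad/s.
Step 2 — f₀ = ω₀/(2π) = 1671 Hz.
Step 3 — Parallel Q: Q = R/(ω₀L) = 2910/(1.05e+04·0.000732) = 378.7.
Step 4 — Bandwidth: Δω = ω₀/Q = 27.71 rad/s; BW = Δω/(2π) = 4.411 Hz.

(a) f₀ = 1671 Hz  (b) Q = 378.7  (c) BW = 4.411 Hz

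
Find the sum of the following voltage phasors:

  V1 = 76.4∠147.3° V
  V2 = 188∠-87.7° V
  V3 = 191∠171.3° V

Step 1 — Convert each phasor to rectangular form:
  V1 = 76.4·(cos(147.3°) + j·sin(147.3°)) = -64.29 + j41.27 V
  V2 = 188·(cos(-87.7°) + j·sin(-87.7°)) = 7.545 - j187.8 V
  V3 = 191·(cos(171.3°) + j·sin(171.3°)) = -188.8 + j28.89 V
Step 2 — Sum components: V_total = -245.5 - j117.7 V.
Step 3 — Convert to polar: |V_total| = 272.3 V, ∠V_total = -154.4°.

V_total = 272.3∠-154.4° V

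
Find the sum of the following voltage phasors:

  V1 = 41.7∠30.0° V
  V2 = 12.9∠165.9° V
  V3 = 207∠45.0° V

Step 1 — Convert each phasor to rectangular form:
  V1 = 41.7·(cos(30.0°) + j·sin(30.0°)) = 36.11 + j20.85 V
  V2 = 12.9·(cos(165.9°) + j·sin(165.9°)) = -12.51 + j3.143 V
  V3 = 207·(cos(45.0°) + j·sin(45.0°)) = 146.4 + j146.4 V
Step 2 — Sum components: V_total = 170 + j170.4 V.
Step 3 — Convert to polar: |V_total| = 240.7 V, ∠V_total = 45.1°.

V_total = 240.7∠45.1° V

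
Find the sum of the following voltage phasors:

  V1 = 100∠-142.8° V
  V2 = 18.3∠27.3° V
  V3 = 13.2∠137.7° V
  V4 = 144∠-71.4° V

Step 1 — Convert each phasor to rectangular form:
  V1 = 100·(cos(-142.8°) + j·sin(-142.8°)) = -79.65 - j60.46 V
  V2 = 18.3·(cos(27.3°) + j·sin(27.3°)) = 16.26 + j8.393 V
  V3 = 13.2·(cos(137.7°) + j·sin(137.7°)) = -9.763 + j8.884 V
  V4 = 144·(cos(-71.4°) + j·sin(-71.4°)) = 45.93 - j136.5 V
Step 2 — Sum components: V_total = -27.22 - j179.7 V.
Step 3 — Convert to polar: |V_total| = 181.7 V, ∠V_total = -98.6°.

V_total = 181.7∠-98.6° V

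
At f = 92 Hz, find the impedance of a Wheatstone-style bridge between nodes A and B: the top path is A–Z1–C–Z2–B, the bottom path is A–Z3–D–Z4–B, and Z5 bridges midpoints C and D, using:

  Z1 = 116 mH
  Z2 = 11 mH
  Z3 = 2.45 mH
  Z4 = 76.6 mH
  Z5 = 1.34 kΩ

Step 1 — Angular frequency: ω = 2π·f = 2π·92 = 578.1 rad/s.
Step 2 — Component impedances:
  Z1: Z = jωL = j·578.1·0.116 = 0 + j67.05 Ω
  Z2: Z = jωL = j·578.1·0.011 = 0 + j6.359 Ω
  Z3: Z = jωL = j·578.1·0.00245 = 0 + j1.416 Ω
  Z4: Z = jωL = j·578.1·0.0766 = 0 + j44.28 Ω
  Z5: Z = R = 1340 Ω
Step 3 — Bridge requires nodal analysis (the Z5 bridge couples midpoints C and D, so the two paths cannot be reduced to a simple series/parallel combination). Setting node B to ground and injecting 1 A at node A, the 3-node admittance system at A, C, D solves to V_A = Z_AB = 0.4607 + j28.15 Ω = 28.16∠89.1° Ω.

Z = 0.4607 + j28.15 Ω = 28.16∠89.1° Ω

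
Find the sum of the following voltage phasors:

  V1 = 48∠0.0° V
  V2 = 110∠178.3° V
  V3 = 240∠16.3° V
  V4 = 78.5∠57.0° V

Step 1 — Convert each phasor to rectangular form:
  V1 = 48·(cos(0.0°) + j·sin(0.0°)) = 48 V
  V2 = 110·(cos(178.3°) + j·sin(178.3°)) = -110 + j3.263 V
  V3 = 240·(cos(16.3°) + j·sin(16.3°)) = 230.4 + j67.36 V
  V4 = 78.5·(cos(57.0°) + j·sin(57.0°)) = 42.75 + j65.84 V
Step 2 — Sum components: V_total = 211.2 + j136.5 V.
Step 3 — Convert to polar: |V_total| = 251.4 V, ∠V_total = 32.9°.

V_total = 251.4∠32.9° V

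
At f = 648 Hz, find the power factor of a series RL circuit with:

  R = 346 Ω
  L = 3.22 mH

Step 1 — Angular frequency: ω = 2π·f = 2π·648 = 4072 rad/s.
Step 2 — Component impedances:
  R: Z = R = 346 Ω
  L: Z = jωL = j·4072·0.00322 = 0 + j13.11 Ω
Step 3 — Series combination: Z_total = R + L = 346 + j13.11 Ω = 346.2∠2.2° Ω.
Step 4 — Power factor: PF = cos(φ) = Re(Z)/|Z| = 346/346.25 = 0.9993.
Step 5 — Type: Im(Z) = 13.11 ⇒ lagging (phase φ = 2.2°).

PF = 0.9993 (lagging, φ = 2.2°)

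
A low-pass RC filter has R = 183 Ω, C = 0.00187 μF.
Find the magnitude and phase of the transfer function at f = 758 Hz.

Step 1 — Angular frequency: ω = 2π·758 = 4763 rad/s.
Step 2 — Transfer function: H(jω) = 1/(1 + jωRC).
Step 3 — Denominator: 1 + jωRC = 1 + j·4763·183·1.87e-09 = 1 + j0.00163.
Step 4 — H = 1 - j0.00163.
Step 5 — Magnitude: |H| = 1 (-0.0 dB); phase: φ = -0.1°.

|H| = 1 (-0.0 dB), φ = -0.1°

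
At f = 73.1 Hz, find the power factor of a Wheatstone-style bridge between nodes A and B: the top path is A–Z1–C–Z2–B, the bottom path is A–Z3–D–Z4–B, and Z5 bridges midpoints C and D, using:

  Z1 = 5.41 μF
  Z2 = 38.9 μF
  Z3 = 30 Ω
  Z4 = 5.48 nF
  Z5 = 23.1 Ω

Step 1 — Angular frequency: ω = 2π·f = 2π·73.1 = 459.3 rad/s.
Step 2 — Component impedances:
  Z1: Z = 1/(jωC) = -j/(ω·C) = 0 - j402.4 Ω
  Z2: Z = 1/(jωC) = -j/(ω·C) = 0 - j55.97 Ω
  Z3: Z = R = 30 Ω
  Z4: Z = 1/(jωC) = -j/(ω·C) = 0 - j3.973e+05 Ω
  Z5: Z = R = 23.1 Ω
Step 3 — Bridge requires nodal analysis (the Z5 bridge couples midpoints C and D, so the two paths cannot be reduced to a simple series/parallel combination). Setting node B to ground and injecting 1 A at node A, the 3-node admittance system at A, C, D solves to V_A = Z_AB = 52.18 - j62.85 Ω = 81.69∠-50.3° Ω.
Step 4 — Power factor: PF = cos(φ) = Re(Z)/|Z| = 52.18/81.69 = 0.6388.
Step 5 — Type: Im(Z) = -62.85 ⇒ leading (phase φ = -50.3°).

PF = 0.6388 (leading, φ = -50.3°)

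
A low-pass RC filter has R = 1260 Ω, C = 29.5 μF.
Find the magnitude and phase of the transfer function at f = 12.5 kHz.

Step 1 — Angular frequency: ω = 2π·1.25e+04 = 7.854e+04 rad/s.
Step 2 — Transfer function: H(jω) = 1/(1 + jωRC).
Step 3 — Denominator: 1 + jωRC = 1 + j·7.854e+04·1260·2.95e-05 = 1 + j2919.
Step 4 — H = 1.173e-07 - j0.0003425.
Step 5 — Magnitude: |H| = 0.0003425 (-69.3 dB); phase: φ = -90.0°.

|H| = 0.0003425 (-69.3 dB), φ = -90.0°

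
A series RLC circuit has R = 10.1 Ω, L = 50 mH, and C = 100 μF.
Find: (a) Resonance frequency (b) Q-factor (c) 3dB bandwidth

Step 1 — Resonance: ω₀ = 1/√(LC) = 1/√(0.05·0.0001) = 447.2 rad/s.
Step 2 — f₀ = ω₀/(2π) = 71.18 Hz.
Step 3 — Series Q: Q = ω₀L/R = 447.2·0.05/10.1 = 2.214.
Step 4 — Bandwidth: Δω = ω₀/Q = 202 rad/s; BW = Δω/(2π) = 32.15 Hz.

(a) f₀ = 71.18 Hz  (b) Q = 2.214  (c) BW = 32.15 Hz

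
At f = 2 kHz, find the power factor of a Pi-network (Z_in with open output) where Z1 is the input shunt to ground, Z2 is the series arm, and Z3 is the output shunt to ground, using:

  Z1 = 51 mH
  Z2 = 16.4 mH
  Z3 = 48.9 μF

Step 1 — Angular frequency: ω = 2π·f = 2π·2000 = 1.257e+04 rad/s.
Step 2 — Component impedances:
  Z1: Z = jωL = j·1.257e+04·0.051 = 0 + j640.9 Ω
  Z2: Z = jωL = j·1.257e+04·0.0164 = 0 + j206.1 Ω
  Z3: Z = 1/(jωC) = -j/(ω·C) = 0 - j1.627 Ω
Step 3 — With open output, the series arm Z2 and the output shunt Z3 appear in series to ground: Z2 + Z3 = 0 + j204.5 Ω.
Step 4 — Parallel with input shunt Z1: Z_in = Z1 || (Z2 + Z3) = 0 + j155 Ω = 155∠90.0° Ω.
Step 5 — Power factor: PF = cos(φ) = Re(Z)/|Z| = -0/155 = -0.
Step 6 — Type: Im(Z) = 155 ⇒ lagging (phase φ = 90.0°).

PF = -0 (lagging, φ = 90.0°)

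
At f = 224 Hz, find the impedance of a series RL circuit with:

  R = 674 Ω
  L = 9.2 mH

Step 1 — Angular frequency: ω = 2π·f = 2π·224 = 1407 rad/s.
Step 2 — Component impedances:
  R: Z = R = 674 Ω
  L: Z = jωL = j·1407·0.0092 = 0 + j12.95 Ω
Step 3 — Series combination: Z_total = R + L = 674 + j12.95 Ω = 674.1∠1.1° Ω.

Z = 674 + j12.95 Ω = 674.1∠1.1° Ω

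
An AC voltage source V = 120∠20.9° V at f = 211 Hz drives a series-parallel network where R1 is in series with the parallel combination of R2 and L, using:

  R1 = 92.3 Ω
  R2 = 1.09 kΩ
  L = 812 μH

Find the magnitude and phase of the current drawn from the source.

Step 1 — Angular frequency: ω = 2π·f = 2π·211 = 1326 rad/s.
Step 2 — Component impedances:
  R1: Z = R = 92.3 Ω
  R2: Z = R = 1090 Ω
  L: Z = jωL = j·1326·0.000812 = 0 + j1.077 Ω
Step 3 — Parallel branch: R2 || L = 1/(1/R2 + 1/L) = 0.001063 + j1.077 Ω.
Step 4 — Series with R1: Z_total = R1 + (R2 || L) = 92.3 + j1.077 Ω = 92.31∠0.7° Ω.
Step 5 — Source phasor: V = 120∠20.9° V = 112.1 + j42.81 V.
Step 6 — Ohm's law: I = V / Z_total = (112.1 + j42.81) / (92.3 + j1.077) = 1.22 + j0.4496 A.
Step 7 — Convert to polar: |I| = 1.3 A, ∠I = 20.2°.

I = 1.3∠20.2° A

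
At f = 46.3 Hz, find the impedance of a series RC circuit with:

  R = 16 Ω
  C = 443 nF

Step 1 — Angular frequency: ω = 2π·f = 2π·46.3 = 290.9 rad/s.
Step 2 — Component impedances:
  R: Z = R = 16 Ω
  C: Z = 1/(jωC) = -j/(ω·C) = 0 - j7760 Ω
Step 3 — Series combination: Z_total = R + C = 16 - j7760 Ω = 7760∠-89.9° Ω.

Z = 16 - j7760 Ω = 7760∠-89.9° Ω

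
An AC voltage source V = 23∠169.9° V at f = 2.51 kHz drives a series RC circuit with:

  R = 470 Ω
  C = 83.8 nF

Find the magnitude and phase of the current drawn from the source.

Step 1 — Angular frequency: ω = 2π·f = 2π·2510 = 1.577e+04 rad/s.
Step 2 — Component impedances:
  R: Z = R = 470 Ω
  C: Z = 1/(jωC) = -j/(ω·C) = 0 - j756.7 Ω
Step 3 — Series combination: Z_total = R + C = 470 - j756.7 Ω = 890.8∠-58.2° Ω.
Step 4 — Source phasor: V = 23∠169.9° V = -22.64 + j4.033 V.
Step 5 — Ohm's law: I = V / Z_total = (-22.64 + j4.033) / (470 - j756.7) = -0.01726 - j0.0192 A.
Step 6 — Convert to polar: |I| = 0.02582 A, ∠I = -131.9°.

I = 0.02582∠-131.9° A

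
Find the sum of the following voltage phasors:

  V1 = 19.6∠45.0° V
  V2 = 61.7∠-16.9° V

Step 1 — Convert each phasor to rectangular form:
  V1 = 19.6·(cos(45.0°) + j·sin(45.0°)) = 13.86 + j13.86 V
  V2 = 61.7·(cos(-16.9°) + j·sin(-16.9°)) = 59.04 - j17.94 V
Step 2 — Sum components: V_total = 72.89 - j4.077 V.
Step 3 — Convert to polar: |V_total| = 73.01 V, ∠V_total = -3.2°.

V_total = 73.01∠-3.2° V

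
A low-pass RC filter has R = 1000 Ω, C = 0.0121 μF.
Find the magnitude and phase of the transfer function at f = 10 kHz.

Step 1 — Angular frequency: ω = 2π·1e+04 = 6.283e+04 rad/s.
Step 2 — Transfer function: H(jω) = 1/(1 + jωRC).
Step 3 — Denominator: 1 + jωRC = 1 + j·6.283e+04·1000·1.21e-08 = 1 + j0.7603.
Step 4 — H = 0.6337 - j0.4818.
Step 5 — Magnitude: |H| = 0.7961 (-2.0 dB); phase: φ = -37.2°.

|H| = 0.7961 (-2.0 dB), φ = -37.2°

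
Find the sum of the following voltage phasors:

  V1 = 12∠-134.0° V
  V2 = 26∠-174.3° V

Step 1 — Convert each phasor to rectangular form:
  V1 = 12·(cos(-134.0°) + j·sin(-134.0°)) = -8.336 - j8.632 V
  V2 = 26·(cos(-174.3°) + j·sin(-174.3°)) = -25.87 - j2.582 V
Step 2 — Sum components: V_total = -34.21 - j11.21 V.
Step 3 — Convert to polar: |V_total| = 36 V, ∠V_total = -161.8°.

V_total = 36∠-161.8° V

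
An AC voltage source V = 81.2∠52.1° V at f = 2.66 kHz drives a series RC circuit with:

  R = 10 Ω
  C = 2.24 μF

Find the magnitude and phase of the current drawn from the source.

Step 1 — Angular frequency: ω = 2π·f = 2π·2660 = 1.671e+04 rad/s.
Step 2 — Component impedances:
  R: Z = R = 10 Ω
  C: Z = 1/(jωC) = -j/(ω·C) = 0 - j26.71 Ω
Step 3 — Series combination: Z_total = R + C = 10 - j26.71 Ω = 28.52∠-69.5° Ω.
Step 4 — Source phasor: V = 81.2∠52.1° V = 49.88 + j64.07 V.
Step 5 — Ohm's law: I = V / Z_total = (49.88 + j64.07) / (10 - j26.71) = -1.491 + j2.425 A.
Step 6 — Convert to polar: |I| = 2.847 A, ∠I = 121.6°.

I = 2.847∠121.6° A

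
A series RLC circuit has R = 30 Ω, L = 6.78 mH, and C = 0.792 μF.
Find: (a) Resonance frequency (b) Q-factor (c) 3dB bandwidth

Step 1 — Resonance: ω₀ = 1/√(LC) = 1/√(0.00678·7.92e-07) = 1.365e+04 rad/s.
Step 2 — f₀ = ω₀/(2π) = 2172 Hz.
Step 3 — Series Q: Q = ω₀L/R = 1.365e+04·0.00678/30 = 3.084.
Step 4 — Bandwidth: Δω = ω₀/Q = 4425 rad/s; BW = Δω/(2π) = 704.2 Hz.

(a) f₀ = 2172 Hz  (b) Q = 3.084  (c) BW = 704.2 Hz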